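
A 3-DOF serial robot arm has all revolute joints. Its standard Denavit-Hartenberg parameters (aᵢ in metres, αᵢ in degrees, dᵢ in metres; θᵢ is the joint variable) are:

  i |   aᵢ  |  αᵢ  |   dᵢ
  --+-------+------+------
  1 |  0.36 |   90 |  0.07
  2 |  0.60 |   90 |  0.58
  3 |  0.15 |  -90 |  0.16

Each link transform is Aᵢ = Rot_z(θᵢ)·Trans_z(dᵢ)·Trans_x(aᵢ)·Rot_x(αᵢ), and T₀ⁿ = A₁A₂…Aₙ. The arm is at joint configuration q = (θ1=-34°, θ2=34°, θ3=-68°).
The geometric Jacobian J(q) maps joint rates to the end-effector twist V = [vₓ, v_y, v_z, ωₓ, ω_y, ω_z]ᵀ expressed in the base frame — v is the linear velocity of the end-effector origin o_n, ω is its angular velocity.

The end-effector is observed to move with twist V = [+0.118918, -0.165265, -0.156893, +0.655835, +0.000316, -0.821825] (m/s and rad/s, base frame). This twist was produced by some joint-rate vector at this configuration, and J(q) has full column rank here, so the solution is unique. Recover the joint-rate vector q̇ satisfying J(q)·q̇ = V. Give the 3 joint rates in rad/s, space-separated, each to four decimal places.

-0.0160 -0.3670 0.9720

o_n = [0.5771, -0.9211, 0.3043]
J₁: ẑ×o_n = [0.9211, 0.5771, -0.0000], ω = ẑ
J2: z=[-0.5592, -0.8290, 0.0000] o=[0.2985, -0.2013, 0.0700] → [-0.1942, 0.1310, 0.6335, -0.5592, -0.8290, 0.0000]
J3: z=[0.4636, -0.3127, -0.8290] o=[0.3865, -0.9603, 0.4055] → [0.0642, -0.1111, 0.0778, 0.4636, -0.3127, -0.8290]
q̇ = J⁺·V = [-0.0160, -0.3670, 0.9720]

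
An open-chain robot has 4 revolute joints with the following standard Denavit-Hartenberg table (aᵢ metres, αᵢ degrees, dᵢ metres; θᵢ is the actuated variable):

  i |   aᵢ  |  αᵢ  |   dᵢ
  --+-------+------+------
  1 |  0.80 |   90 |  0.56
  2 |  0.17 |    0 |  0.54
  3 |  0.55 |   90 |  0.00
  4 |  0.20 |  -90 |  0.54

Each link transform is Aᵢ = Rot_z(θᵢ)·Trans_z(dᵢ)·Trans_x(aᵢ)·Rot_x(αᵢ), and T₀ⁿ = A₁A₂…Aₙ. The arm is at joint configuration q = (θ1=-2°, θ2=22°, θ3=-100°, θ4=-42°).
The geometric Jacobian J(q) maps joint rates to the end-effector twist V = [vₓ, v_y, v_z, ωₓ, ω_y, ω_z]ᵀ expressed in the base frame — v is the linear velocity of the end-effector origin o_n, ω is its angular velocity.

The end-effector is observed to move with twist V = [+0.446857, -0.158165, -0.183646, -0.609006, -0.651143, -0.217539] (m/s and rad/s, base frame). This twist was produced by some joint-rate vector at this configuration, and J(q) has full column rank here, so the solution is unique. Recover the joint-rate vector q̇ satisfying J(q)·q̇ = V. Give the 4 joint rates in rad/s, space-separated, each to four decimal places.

o_n = [0.5601, -0.4260, -0.1720]
J₁: ẑ×o_n = [0.4260, 0.5601, -0.0000], ω = ẑ
J2: z=[-0.0349, -0.9994, 0.0000] o=[0.7995, -0.0279, 0.5600] → [0.7315, -0.0255, -0.2253, -0.0349, -0.9994, 0.0000]
J3: z=[-0.0349, -0.9994, 0.0000] o=[0.9382, -0.5731, 0.6237] → [0.7951, -0.0278, -0.3829, -0.0349, -0.9994, 0.0000]
J4: z=[-0.9776, 0.0341, -0.2079] o=[1.0525, -0.5771, 0.0857] → [0.0226, -0.1495, -0.1309, -0.9776, 0.0341, -0.2079]
q̇ = J⁺·V = [-0.0930, 0.9650, -0.2930, 0.5990]

-0.0930 0.9650 -0.2930 0.5990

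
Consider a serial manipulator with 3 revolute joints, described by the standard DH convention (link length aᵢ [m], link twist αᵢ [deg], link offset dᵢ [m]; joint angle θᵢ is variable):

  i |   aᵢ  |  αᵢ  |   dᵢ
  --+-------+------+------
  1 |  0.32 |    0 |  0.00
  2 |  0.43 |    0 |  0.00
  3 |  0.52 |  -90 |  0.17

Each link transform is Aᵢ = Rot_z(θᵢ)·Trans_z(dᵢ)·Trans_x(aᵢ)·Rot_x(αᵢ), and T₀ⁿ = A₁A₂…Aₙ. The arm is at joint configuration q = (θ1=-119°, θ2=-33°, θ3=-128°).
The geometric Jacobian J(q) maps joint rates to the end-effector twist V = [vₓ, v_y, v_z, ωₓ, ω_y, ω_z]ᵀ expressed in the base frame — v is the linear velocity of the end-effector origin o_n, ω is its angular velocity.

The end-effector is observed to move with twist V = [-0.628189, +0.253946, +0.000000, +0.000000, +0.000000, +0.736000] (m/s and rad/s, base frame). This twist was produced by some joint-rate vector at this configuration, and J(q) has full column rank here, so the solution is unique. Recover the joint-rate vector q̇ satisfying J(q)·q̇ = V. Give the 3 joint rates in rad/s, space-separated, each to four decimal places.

-0.7680 0.5880 0.9160

o_n = [-0.4445, 0.0303, 0.1700]
J₁: ẑ×o_n = [-0.0303, -0.4445, 0.0000], ω = ẑ
J2: z=[0.0000, 0.0000, 1.0000] o=[-0.1551, -0.2799, 0.0000] → [-0.3102, -0.2894, 0.0000, 0.0000, 0.0000, 1.0000]
J3: z=[0.0000, 0.0000, 1.0000] o=[-0.5348, -0.4818, 0.0000] → [-0.5121, 0.0903, 0.0000, 0.0000, 0.0000, 1.0000]
q̇ = J⁺·V = [-0.7680, 0.5880, 0.9160]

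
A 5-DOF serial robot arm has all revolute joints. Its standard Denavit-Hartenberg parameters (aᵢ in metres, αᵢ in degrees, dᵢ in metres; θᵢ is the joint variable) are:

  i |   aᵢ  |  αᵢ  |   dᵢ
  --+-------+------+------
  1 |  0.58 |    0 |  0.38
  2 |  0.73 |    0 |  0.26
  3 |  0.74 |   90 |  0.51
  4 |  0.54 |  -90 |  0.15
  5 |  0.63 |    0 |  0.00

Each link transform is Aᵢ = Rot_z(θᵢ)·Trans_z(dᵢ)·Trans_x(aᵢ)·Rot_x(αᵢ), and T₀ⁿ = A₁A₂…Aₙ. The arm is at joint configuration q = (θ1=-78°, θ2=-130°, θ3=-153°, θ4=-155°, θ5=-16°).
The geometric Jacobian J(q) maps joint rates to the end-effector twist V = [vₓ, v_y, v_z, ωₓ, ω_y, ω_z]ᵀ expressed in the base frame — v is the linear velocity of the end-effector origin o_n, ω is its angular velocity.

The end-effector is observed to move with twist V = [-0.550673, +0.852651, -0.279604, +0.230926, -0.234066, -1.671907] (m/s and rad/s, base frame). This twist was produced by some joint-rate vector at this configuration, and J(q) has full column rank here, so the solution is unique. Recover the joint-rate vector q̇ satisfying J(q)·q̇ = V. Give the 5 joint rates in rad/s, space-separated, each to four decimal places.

o_n = [-0.8278, -0.5430, 0.6659]
J₁: ẑ×o_n = [0.5430, -0.8278, 0.0000], ω = ẑ
J2: z=[0.0000, 0.0000, 1.0000] o=[0.1206, -0.5673, 0.3800] → [-0.0243, -0.9484, 0.0000, 0.0000, 0.0000, 1.0000]
J3: z=[0.0000, 0.0000, 1.0000] o=[-0.5240, -0.2246, 0.6400] → [0.3184, -0.3039, 0.0000, 0.0000, 0.0000, 1.0000]
J4: z=[-0.0175, -0.9998, 0.0000] o=[0.2159, -0.2375, 1.1500] → [0.4841, -0.0084, -1.0383, -0.0175, -0.9998, 0.0000]
J5: z=[0.4226, -0.0074, -0.9063] o=[-0.2760, -0.3790, 0.9218] → [-0.1468, 0.6082, -0.0734, 0.4226, -0.0074, -0.9063]
q̇ = J⁺·V = [-0.5850, 0.2250, -0.8080, 0.2300, 0.5560]

-0.5850 0.2250 -0.8080 0.2300 0.5560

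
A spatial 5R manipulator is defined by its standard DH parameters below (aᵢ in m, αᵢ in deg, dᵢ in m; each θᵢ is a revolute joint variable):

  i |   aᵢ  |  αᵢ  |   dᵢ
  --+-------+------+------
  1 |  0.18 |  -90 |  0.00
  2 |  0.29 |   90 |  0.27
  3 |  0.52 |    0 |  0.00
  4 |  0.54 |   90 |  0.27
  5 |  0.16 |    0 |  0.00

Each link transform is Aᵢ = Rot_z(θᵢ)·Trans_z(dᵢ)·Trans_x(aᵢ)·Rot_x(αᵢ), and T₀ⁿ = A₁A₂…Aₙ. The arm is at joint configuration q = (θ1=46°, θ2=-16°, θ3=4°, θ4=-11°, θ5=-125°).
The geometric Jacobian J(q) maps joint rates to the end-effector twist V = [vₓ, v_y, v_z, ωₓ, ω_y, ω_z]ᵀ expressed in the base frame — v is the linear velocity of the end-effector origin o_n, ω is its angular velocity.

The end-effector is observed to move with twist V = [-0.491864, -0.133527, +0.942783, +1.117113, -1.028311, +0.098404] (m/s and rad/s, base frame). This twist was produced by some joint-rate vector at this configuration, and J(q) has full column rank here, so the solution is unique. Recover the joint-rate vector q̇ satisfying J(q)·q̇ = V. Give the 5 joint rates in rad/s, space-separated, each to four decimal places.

0.5270 -0.8400 -0.4820 0.0600 0.6830

o_n = [0.7545, 1.1436, 0.4791]
J₁: ẑ×o_n = [-1.1436, 0.7545, 0.0000], ω = ẑ
J2: z=[-0.7193, 0.6947, 0.0000] o=[0.1250, 0.1295, 0.0000] → [0.3328, 0.3446, -1.1668, -0.7193, 0.6947, 0.0000]
J3: z=[-0.1915, -0.1983, 0.9613] o=[0.1245, 0.5176, 0.0799] → [-0.6809, 0.6821, 0.0051, -0.1915, -0.1983, 0.9613]
J4: z=[-0.1915, -0.1983, 0.9613] o=[0.4448, 0.9015, 0.2229] → [-0.2835, 0.3468, 0.0151, -0.1915, -0.1983, 0.9613]
J5: z=[0.6326, -0.7737, -0.0336] o=[0.7983, 1.1728, 0.6302] → [0.1159, 0.0971, -0.0524, 0.6326, -0.7737, -0.0336]
q̇ = J⁺·V = [0.5270, -0.8400, -0.4820, 0.0600, 0.6830]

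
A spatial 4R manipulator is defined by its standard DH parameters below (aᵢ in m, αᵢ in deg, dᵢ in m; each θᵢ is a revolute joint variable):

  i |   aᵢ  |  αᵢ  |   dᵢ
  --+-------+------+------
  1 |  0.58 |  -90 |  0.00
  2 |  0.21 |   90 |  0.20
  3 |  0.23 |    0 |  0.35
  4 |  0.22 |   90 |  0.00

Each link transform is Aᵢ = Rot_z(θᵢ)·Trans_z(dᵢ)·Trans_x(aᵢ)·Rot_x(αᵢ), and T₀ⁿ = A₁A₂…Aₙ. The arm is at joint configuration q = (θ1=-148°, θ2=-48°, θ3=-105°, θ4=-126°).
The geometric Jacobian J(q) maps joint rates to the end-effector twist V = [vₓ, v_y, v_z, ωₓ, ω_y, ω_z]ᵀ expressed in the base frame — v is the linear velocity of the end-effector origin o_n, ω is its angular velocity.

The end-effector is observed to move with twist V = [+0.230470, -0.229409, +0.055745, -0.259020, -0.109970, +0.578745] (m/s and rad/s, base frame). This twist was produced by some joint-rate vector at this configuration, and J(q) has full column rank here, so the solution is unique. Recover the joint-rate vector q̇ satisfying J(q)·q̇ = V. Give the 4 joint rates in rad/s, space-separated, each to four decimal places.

0.8290 -0.0440 0.1170 -0.4910

o_n = [-0.1993, -0.3000, 0.2431]
J₁: ẑ×o_n = [0.3000, -0.1993, 0.0000], ω = ẑ
J2: z=[0.5299, -0.8480, 0.0000] o=[-0.4919, -0.3074, 0.0000] → [-0.2062, -0.1288, 0.2521, 0.5299, -0.8480, 0.0000]
J3: z=[0.6302, 0.3938, 0.6691] o=[-0.5050, -0.5514, 0.1561] → [-0.1340, 0.1497, 0.0380, 0.6302, 0.3938, 0.6691]
J4: z=[0.6302, 0.3938, 0.6691] o=[-0.3684, -0.2041, 0.3460] → [0.0237, 0.1780, -0.1271, 0.6302, 0.3938, 0.6691]
q̇ = J⁺·V = [0.8290, -0.0440, 0.1170, -0.4910]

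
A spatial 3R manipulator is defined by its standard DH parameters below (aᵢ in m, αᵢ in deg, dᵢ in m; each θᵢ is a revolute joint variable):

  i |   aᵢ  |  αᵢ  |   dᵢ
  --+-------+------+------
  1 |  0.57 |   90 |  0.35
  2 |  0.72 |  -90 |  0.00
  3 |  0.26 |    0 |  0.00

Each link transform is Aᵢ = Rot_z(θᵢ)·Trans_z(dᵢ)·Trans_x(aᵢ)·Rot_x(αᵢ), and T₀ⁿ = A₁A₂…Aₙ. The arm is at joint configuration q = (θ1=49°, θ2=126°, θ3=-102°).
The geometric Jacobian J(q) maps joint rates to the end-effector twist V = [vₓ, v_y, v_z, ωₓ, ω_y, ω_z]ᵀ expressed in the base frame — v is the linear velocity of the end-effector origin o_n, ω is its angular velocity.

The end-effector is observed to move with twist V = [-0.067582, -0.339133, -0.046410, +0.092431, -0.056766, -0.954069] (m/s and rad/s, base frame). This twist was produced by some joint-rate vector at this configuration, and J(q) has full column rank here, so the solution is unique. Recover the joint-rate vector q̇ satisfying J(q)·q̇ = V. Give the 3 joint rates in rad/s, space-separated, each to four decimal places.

o_n = [0.3091, -0.0321, 0.8888]
J₁: ẑ×o_n = [0.0321, 0.3091, -0.0000], ω = ẑ
J2: z=[0.7547, -0.6561, 0.0000] o=[0.3740, 0.4302, 0.3500] → [-0.3535, -0.4066, -0.3914, 0.7547, -0.6561, 0.0000]
J3: z=[-0.5308, -0.6106, -0.5878] o=[0.0963, 0.1108, 0.9325] → [-0.0573, -0.1483, 0.2057, -0.5308, -0.6106, -0.5878]
q̇ = J⁺·V = [-0.9670, 0.1070, -0.0220]

-0.9670 0.1070 -0.0220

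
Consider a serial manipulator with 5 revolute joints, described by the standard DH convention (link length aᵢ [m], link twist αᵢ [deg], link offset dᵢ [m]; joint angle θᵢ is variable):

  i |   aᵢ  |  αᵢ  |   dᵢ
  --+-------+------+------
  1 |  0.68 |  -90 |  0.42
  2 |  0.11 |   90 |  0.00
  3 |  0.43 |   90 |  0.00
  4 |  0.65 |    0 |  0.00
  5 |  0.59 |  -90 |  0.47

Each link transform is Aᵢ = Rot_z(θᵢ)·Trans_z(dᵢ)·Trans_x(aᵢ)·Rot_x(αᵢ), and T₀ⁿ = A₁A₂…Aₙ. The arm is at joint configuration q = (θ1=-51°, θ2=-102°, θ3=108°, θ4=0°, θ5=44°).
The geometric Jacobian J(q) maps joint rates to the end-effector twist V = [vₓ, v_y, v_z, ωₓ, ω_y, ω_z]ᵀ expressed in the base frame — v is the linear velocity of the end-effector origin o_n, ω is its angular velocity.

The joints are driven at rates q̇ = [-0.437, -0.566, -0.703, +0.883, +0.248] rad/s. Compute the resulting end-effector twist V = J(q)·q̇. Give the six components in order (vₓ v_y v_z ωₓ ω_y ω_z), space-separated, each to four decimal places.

o_n = [1.3884, 0.7898, 0.4249]
J₁: ẑ×o_n = [-0.7898, 1.3884, 0.0000], ω = ẑ
J2: z=[0.7771, 0.6293, 0.0000] o=[0.4279, -0.5285, 0.4200] → [0.0031, -0.0038, 0.4200, 0.7771, 0.6293, 0.0000]
J3: z=[-0.6156, 0.7602, -0.2079] o=[0.4135, -0.5107, 0.5276] → [0.1923, -0.2659, -1.5416, -0.6156, 0.7602, -0.2079]
J4: z=[0.1157, 0.3481, 0.9303] o=[0.7487, -0.2748, 0.3976] → [-0.9809, 0.5919, -0.0995, 0.1157, 0.3481, 0.9303]
J5: z=[0.1157, 0.3481, 0.9303] o=[1.2555, 0.0818, 0.2012] → [-0.5807, 0.0978, 0.0356, 0.1157, 0.3481, 0.9303]
V = J·q̇ = [-0.8019, 0.1292, 0.7670, 0.1238, -0.4968, 0.7613]

-0.8019 0.1292 0.7670 0.1238 -0.4968 0.7613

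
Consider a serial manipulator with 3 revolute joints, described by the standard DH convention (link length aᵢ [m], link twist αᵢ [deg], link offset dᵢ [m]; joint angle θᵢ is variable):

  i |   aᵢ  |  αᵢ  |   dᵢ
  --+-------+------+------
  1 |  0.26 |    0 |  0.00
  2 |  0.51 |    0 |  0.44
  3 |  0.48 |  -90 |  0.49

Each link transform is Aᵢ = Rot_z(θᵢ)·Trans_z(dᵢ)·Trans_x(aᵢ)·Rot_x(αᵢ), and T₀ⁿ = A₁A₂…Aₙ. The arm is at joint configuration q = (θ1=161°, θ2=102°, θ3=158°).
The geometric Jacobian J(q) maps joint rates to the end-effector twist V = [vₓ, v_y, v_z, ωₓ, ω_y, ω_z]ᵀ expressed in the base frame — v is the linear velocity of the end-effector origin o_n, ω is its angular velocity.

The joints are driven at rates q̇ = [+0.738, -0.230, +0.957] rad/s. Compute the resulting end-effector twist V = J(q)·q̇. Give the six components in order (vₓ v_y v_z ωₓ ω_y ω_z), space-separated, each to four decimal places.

-0.4204 0.1279 0.0000 0.0000 0.0000 1.4650

o_n = [-0.0753, -0.0017, 0.9300]
J₁: ẑ×o_n = [0.0017, -0.0753, 0.0000], ω = ẑ
J2: z=[0.0000, 0.0000, 1.0000] o=[-0.2458, 0.0846, 0.0000] → [0.0864, 0.1706, -0.0000, 0.0000, 0.0000, 1.0000]
J3: z=[0.0000, 0.0000, 1.0000] o=[-0.3080, -0.4216, 0.4400] → [-0.4198, 0.2327, 0.0000, 0.0000, 0.0000, 1.0000]
V = J·q̇ = [-0.4204, 0.1279, 0.0000, 0.0000, 0.0000, 1.4650]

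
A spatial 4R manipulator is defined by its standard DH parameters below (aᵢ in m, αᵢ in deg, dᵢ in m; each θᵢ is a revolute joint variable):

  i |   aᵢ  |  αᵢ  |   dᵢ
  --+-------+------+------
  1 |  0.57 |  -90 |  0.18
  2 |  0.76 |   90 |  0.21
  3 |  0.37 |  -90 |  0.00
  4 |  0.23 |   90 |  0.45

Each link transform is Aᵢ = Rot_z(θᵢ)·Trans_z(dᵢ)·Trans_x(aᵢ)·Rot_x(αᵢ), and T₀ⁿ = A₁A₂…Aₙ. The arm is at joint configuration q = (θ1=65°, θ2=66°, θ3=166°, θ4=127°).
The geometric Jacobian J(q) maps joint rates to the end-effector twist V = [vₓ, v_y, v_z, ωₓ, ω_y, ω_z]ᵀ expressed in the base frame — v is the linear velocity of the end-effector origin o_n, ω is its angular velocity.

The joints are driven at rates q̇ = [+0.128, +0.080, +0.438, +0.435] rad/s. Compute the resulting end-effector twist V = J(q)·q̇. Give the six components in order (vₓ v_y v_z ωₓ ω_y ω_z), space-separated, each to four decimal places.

o_n = [0.3979, 0.4496, -0.2843]
J₁: ẑ×o_n = [-0.4496, 0.3979, 0.0000], ω = ẑ
J2: z=[-0.9063, 0.4226, 0.0000] o=[0.2409, 0.5166, 0.1800] → [-0.1962, -0.4208, -0.0056, -0.9063, 0.4226, 0.0000]
J3: z=[0.3861, 0.8280, 0.4067] o=[0.1812, 0.8855, -0.5143] → [0.3677, -0.0007, -0.3477, 0.3861, 0.8280, 0.4067]
J4: z=[0.8378, -0.4992, 0.2210] o=[0.0384, 0.7910, -0.1863] → [0.1244, 0.1615, -0.1065, 0.8378, -0.4992, 0.2210]
V = J·q̇ = [0.1419, 0.0872, -0.1991, 0.4610, 0.1793, 0.4023]

0.1419 0.0872 -0.1991 0.4610 0.1793 0.4023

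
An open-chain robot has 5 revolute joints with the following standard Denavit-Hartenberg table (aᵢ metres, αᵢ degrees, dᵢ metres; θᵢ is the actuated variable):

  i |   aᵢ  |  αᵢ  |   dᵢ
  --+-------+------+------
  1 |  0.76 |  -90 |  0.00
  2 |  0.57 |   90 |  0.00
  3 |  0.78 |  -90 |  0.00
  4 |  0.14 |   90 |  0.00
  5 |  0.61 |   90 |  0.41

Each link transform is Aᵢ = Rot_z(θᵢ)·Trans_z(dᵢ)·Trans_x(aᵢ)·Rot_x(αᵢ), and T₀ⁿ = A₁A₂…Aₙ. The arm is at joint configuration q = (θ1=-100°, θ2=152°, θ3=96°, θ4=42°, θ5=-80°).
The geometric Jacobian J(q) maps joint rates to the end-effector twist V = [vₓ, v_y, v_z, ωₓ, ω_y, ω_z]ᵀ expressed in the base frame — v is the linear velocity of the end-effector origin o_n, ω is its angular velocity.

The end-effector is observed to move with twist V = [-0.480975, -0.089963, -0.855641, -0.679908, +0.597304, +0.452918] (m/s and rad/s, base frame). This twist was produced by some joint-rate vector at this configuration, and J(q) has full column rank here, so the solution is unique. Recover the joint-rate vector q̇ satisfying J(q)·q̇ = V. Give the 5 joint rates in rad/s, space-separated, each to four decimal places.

o_n = [1.2892, -0.1351, -0.6111]
J₁: ẑ×o_n = [0.1351, 1.2892, -0.0000], ω = ẑ
J2: z=[0.9848, -0.1736, 0.0000] o=[-0.1320, -0.7485, 0.0000] → [0.1061, 0.6018, 0.8508, 0.9848, -0.1736, 0.0000]
J3: z=[-0.0815, -0.4623, -0.8829] o=[-0.0446, -0.2528, -0.2676] → [0.2628, -1.2057, 0.6071, -0.0815, -0.4623, -0.8829]
J4: z=[-0.2554, -0.8466, 0.4669] o=[0.7069, -0.4584, -0.2293] → [0.1723, 0.1744, 0.4105, -0.2554, -0.8466, 0.4669]
J5: z=[0.5840, -0.5200, -0.6233] o=[0.8147, -0.4425, -0.1415] → [0.4358, -0.0215, 0.4263, 0.5840, -0.5200, -0.6233]
q̇ = J⁺·V = [-0.3600, -0.3590, -0.4770, 0.0100, -0.6210]

-0.3600 -0.3590 -0.4770 0.0100 -0.6210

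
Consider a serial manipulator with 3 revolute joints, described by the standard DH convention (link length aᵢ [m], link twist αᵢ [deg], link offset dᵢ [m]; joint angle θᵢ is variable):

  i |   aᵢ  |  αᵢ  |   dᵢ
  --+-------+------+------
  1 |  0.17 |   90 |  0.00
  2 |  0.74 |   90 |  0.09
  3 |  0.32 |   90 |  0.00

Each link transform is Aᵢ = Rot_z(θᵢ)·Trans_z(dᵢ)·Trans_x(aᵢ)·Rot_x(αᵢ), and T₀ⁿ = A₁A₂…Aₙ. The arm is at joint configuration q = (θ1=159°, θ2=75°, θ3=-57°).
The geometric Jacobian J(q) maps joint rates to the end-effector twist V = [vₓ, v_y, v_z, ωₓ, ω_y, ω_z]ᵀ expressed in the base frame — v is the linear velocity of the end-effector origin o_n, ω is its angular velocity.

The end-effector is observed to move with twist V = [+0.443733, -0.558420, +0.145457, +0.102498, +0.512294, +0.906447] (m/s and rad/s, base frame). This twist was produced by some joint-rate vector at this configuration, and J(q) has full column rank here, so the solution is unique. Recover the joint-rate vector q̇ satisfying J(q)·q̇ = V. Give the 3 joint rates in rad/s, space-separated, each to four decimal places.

o_n = [-0.4435, -0.0208, 0.8831]
J₁: ẑ×o_n = [0.0208, -0.4435, 0.0000], ω = ẑ
J2: z=[0.3584, 0.9336, 0.0000] o=[-0.1587, 0.0609, 0.0000] → [0.8245, -0.3165, 0.2366, 0.3584, 0.9336, 0.0000]
J3: z=[-0.9018, 0.3462, -0.2588] o=[-0.3053, 0.2136, 0.7148] → [-0.0024, 0.1876, 0.2592, -0.9018, 0.3462, -0.2588]
q̇ = J⁺·V = [0.9300, 0.5150, 0.0910]

0.9300 0.5150 0.0910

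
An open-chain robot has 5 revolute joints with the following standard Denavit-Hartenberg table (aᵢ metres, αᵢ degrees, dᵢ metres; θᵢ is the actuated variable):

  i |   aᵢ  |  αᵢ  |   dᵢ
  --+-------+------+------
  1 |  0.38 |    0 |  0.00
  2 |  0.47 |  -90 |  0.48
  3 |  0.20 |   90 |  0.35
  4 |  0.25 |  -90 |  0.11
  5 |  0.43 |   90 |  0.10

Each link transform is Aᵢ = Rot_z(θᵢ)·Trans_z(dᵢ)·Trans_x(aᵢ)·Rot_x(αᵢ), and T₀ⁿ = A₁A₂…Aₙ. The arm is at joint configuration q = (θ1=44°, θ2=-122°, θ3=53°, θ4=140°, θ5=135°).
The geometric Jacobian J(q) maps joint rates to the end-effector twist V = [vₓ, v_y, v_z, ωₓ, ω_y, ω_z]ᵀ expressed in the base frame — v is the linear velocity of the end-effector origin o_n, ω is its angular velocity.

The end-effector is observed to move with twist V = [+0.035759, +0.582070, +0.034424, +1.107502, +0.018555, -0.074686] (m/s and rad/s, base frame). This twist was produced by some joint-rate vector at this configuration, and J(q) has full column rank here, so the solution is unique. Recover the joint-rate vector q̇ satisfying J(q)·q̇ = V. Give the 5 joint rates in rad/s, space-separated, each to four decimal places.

0.3360 -0.0860 0.6260 -0.0260 -0.6020

o_n = [0.5944, -0.0988, 0.2218]
J₁: ẑ×o_n = [0.0988, 0.5944, -0.0000], ω = ẑ
J2: z=[0.0000, 0.0000, 1.0000] o=[0.2733, 0.2640, 0.0000] → [0.3628, 0.3211, -0.0000, 0.0000, 0.0000, 1.0000]
J3: z=[0.9781, 0.2079, 0.0000] o=[0.3711, -0.1958, 0.4800] → [-0.0537, 0.2526, 0.0484, 0.9781, 0.2079, 0.0000]
J4: z=[0.1660, -0.7812, 0.6018] o=[0.7384, -0.2407, 0.3203] → [-0.0084, -0.0703, -0.0889, 0.1660, -0.7812, 0.6018]
J5: z=[-0.8297, 0.2191, 0.5134] o=[0.8899, -0.1805, 0.5394] → [-0.1115, -0.4153, -0.0030, -0.8297, 0.2191, 0.5134]
q̇ = J⁺·V = [0.3360, -0.0860, 0.6260, -0.0260, -0.6020]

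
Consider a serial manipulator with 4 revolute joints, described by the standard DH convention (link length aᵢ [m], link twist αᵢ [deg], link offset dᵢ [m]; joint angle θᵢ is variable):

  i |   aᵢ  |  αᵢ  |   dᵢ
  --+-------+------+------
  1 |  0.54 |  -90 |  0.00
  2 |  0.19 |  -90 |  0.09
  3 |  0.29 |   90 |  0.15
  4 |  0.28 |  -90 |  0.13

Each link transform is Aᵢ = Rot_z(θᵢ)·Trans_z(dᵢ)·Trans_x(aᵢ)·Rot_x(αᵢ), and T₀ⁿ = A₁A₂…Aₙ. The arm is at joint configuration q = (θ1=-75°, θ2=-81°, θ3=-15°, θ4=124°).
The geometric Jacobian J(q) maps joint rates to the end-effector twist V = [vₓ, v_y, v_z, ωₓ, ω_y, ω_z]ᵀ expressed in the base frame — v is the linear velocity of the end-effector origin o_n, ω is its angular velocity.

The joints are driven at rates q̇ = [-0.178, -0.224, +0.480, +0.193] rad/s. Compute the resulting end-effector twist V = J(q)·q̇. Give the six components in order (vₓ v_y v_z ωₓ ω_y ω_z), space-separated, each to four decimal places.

-0.2285 -0.0304 0.1324 0.0844 -0.4601 -0.3024

o_n = [0.4906, -0.8645, 0.2219]
J₁: ẑ×o_n = [0.8645, 0.4906, -0.0000], ω = ẑ
J2: z=[0.9659, 0.2588, 0.0000] o=[0.1398, -0.5216, 0.0000] → [0.0574, -0.2144, -0.4220, 0.9659, 0.2588, 0.0000]
J3: z=[0.2556, -0.9540, -0.1564] o=[0.2344, -0.5270, 0.1877] → [-0.0855, -0.0488, 0.1581, 0.2556, -0.9540, -0.1564]
J4: z=[0.9225, 0.2891, -0.2556] o=[0.3566, -0.6930, 0.4409] → [-0.1071, 0.1677, -0.1970, 0.9225, 0.2891, -0.2556]
V = J·q̇ = [-0.2285, -0.0304, 0.1324, 0.0844, -0.4601, -0.3024]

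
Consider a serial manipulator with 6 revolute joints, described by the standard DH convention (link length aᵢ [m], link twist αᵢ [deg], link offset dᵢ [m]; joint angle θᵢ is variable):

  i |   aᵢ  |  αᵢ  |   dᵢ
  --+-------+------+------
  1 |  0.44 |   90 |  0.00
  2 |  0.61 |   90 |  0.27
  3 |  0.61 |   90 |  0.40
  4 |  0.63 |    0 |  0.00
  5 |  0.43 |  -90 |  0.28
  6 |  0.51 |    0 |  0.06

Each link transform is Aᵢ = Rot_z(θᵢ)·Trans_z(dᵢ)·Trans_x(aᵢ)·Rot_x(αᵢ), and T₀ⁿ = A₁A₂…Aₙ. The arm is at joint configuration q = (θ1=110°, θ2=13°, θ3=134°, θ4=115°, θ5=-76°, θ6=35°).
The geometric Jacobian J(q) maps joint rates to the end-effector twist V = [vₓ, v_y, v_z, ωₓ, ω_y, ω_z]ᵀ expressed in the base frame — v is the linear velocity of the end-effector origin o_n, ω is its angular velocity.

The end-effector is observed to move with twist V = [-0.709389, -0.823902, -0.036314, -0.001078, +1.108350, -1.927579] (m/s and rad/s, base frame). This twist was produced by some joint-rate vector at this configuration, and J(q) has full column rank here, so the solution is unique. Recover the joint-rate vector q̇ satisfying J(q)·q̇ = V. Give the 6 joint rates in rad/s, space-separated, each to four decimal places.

o_n = [0.6510, 1.0047, -1.5269]
J₁: ẑ×o_n = [-1.0047, 0.6510, 0.0000], ω = ẑ
J2: z=[0.9397, 0.3420, 0.0000] o=[-0.1505, 0.4135, 0.0000] → [-0.5222, 1.4349, 0.2815, 0.9397, 0.3420, 0.0000]
J3: z=[-0.0769, 0.2114, -0.9744] o=[-0.1001, 1.0643, 0.1372] → [-0.4099, -0.8598, -0.1542, -0.0769, 0.2114, -0.9744]
J4: z=[0.4130, 0.8962, 0.1618] o=[0.4227, 0.9110, -0.3478] → [-1.0719, 0.5239, -0.1659, 0.4130, 0.8962, 0.1618]
J5: z=[0.4130, 0.8962, 0.1618] o=[0.1372, 1.1355, -0.8626] → [-0.5742, 0.3575, -0.5145, 0.4130, 0.8962, 0.1618]
J6: z=[-0.6309, 0.4097, -0.6589] o=[0.5353, 1.3133, -1.1332] → [-0.3647, -0.3247, 0.1473, -0.6309, 0.4097, -0.6589]
q̇ = J⁺·V = [-0.8050, 0.1630, 0.8650, 0.9250, -0.2270, 0.5960]

-0.8050 0.1630 0.8650 0.9250 -0.2270 0.5960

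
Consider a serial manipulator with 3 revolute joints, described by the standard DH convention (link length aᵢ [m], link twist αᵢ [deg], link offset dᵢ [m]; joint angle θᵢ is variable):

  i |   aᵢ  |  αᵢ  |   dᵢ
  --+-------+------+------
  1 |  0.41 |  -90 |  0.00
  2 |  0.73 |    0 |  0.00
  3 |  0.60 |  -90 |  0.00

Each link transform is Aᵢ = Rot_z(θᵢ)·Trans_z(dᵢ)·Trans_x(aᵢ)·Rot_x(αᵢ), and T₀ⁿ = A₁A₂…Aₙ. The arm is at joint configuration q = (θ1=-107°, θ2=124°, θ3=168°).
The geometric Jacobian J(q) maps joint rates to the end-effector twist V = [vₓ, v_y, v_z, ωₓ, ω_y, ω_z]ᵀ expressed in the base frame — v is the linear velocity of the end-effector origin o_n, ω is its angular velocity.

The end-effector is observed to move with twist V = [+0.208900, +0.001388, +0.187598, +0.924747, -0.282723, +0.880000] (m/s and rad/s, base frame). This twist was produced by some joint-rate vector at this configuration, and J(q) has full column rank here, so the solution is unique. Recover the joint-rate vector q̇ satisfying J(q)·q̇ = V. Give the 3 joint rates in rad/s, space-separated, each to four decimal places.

o_n = [-0.0662, -0.2167, -0.0489]
J₁: ẑ×o_n = [0.2167, -0.0662, 0.0000], ω = ẑ
J2: z=[0.9563, -0.2924, 0.0000] o=[-0.1199, -0.3921, 0.0000] → [0.0143, 0.0468, 0.1834, 0.9563, -0.2924, 0.0000]
J3: z=[0.9563, -0.2924, 0.0000] o=[-0.0005, -0.0017, -0.6052] → [-0.1626, -0.5320, -0.2248, 0.9563, -0.2924, 0.0000]
q̇ = J⁺·V = [0.8800, 0.9920, -0.0250]

0.8800 0.9920 -0.0250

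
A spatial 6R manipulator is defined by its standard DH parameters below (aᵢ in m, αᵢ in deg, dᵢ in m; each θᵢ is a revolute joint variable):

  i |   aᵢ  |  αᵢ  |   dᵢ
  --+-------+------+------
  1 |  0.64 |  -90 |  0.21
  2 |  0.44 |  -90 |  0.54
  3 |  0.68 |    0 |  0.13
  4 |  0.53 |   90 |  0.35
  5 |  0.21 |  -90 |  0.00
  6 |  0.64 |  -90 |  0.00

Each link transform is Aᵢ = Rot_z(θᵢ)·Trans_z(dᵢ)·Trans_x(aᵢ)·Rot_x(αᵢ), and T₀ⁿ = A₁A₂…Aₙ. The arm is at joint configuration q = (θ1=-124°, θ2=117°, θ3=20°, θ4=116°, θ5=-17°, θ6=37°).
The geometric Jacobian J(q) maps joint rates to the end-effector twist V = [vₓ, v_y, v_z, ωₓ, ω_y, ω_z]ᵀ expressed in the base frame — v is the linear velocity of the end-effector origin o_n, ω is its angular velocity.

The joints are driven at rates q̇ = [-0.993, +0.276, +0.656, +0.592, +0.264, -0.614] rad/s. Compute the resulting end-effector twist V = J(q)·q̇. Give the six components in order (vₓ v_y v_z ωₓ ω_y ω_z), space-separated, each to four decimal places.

0.0922 -0.1512 0.8655 0.5834 0.4879 -0.9714

o_n = [-0.4583, -0.2096, 0.3909]
J₁: ẑ×o_n = [0.2096, -0.4583, 0.0000], ω = ẑ
J2: z=[0.8290, -0.5592, 0.0000] o=[-0.3579, -0.5306, 0.2100] → [-0.1012, -0.1500, 0.2099, 0.8290, -0.5592, 0.0000]
J3: z=[0.4982, 0.7387, 0.4540] o=[0.2015, -0.6669, -0.1820] → [0.2156, -0.5850, 0.7152, 0.4982, 0.7387, 0.4540]
J4: z=[0.4982, 0.7387, 0.4540] o=[0.2357, -0.2004, -0.6924] → [0.8044, -0.8548, 0.5080, 0.4982, 0.7387, 0.4540]
J5: z=[-0.4200, 0.6637, -0.6189] o=[0.0081, 0.1206, -0.1938] → [0.1837, 0.5342, 0.4482, -0.4200, 0.6637, -0.6189]
J6: z=[0.2547, 0.7408, 0.6215] o=[-0.1749, 0.0988, -0.0929] → [0.5502, -0.2994, 0.1314, 0.2547, 0.7408, 0.6215]
V = J·q̇ = [0.0922, -0.1512, 0.8655, 0.5834, 0.4879, -0.9714]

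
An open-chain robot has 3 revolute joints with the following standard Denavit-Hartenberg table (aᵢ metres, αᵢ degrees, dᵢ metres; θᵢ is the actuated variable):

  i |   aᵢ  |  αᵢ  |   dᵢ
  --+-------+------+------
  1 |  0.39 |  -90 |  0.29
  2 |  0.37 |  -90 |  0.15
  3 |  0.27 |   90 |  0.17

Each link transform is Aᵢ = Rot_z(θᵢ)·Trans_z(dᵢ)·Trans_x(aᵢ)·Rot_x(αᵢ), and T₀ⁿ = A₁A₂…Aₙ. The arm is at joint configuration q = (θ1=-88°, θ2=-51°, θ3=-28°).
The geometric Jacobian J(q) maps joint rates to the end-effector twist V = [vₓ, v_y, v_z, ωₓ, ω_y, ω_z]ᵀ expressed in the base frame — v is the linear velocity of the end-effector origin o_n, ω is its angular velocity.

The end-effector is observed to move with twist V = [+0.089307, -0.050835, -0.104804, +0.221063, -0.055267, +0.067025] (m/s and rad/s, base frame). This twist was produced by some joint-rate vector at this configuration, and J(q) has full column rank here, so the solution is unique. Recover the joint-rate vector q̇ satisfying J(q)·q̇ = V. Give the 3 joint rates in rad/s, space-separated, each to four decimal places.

o_n = [0.3082, -0.8948, 0.6558]
J₁: ẑ×o_n = [0.8948, 0.3082, -0.0000], ω = ẑ
J2: z=[0.9994, 0.0349, 0.0000] o=[0.0136, -0.3898, 0.2900] → [0.0128, -0.3656, -0.5150, 0.9994, 0.0349, 0.0000]
J3: z=[0.0271, -0.7767, -0.6293] o=[0.1716, -0.6172, 0.5775] → [-0.2355, -0.0880, 0.0985, 0.0271, -0.7767, -0.6293]
q̇ = J⁺·V = [0.1180, 0.2190, 0.0810]

0.1180 0.2190 0.0810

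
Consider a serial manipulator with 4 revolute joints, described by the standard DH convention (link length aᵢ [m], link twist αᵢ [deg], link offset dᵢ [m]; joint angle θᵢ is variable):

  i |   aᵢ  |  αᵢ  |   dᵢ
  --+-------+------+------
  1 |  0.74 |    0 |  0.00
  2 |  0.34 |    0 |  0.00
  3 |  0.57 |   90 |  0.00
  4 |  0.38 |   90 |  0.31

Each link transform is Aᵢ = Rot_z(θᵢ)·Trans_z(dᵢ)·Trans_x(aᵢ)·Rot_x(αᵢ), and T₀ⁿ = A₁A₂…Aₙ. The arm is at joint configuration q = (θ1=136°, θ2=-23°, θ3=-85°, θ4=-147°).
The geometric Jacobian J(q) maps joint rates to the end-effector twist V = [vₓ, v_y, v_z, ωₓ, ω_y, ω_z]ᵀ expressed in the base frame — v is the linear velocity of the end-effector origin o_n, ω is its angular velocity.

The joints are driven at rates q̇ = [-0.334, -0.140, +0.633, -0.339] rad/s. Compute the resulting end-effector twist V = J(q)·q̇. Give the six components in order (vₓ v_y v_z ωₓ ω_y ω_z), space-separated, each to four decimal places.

o_n = [-0.2977, 0.6713, -0.2070]
J₁: ẑ×o_n = [-0.6713, -0.2977, 0.0000], ω = ẑ
J2: z=[0.0000, 0.0000, 1.0000] o=[-0.5323, 0.5140, 0.0000] → [-0.1572, 0.2346, 0.0000, 0.0000, 0.0000, 1.0000]
J3: z=[0.0000, 0.0000, 1.0000] o=[-0.6652, 0.8270, 0.0000] → [0.1557, 0.3674, -0.0000, 0.0000, 0.0000, 1.0000]
J4: z=[0.4695, -0.8829, 0.0000] o=[-0.1619, 1.0946, 0.0000] → [0.1827, 0.0972, -0.3187, 0.4695, -0.8829, 0.0000]
V = J·q̇ = [0.2829, 0.2662, 0.1080, -0.1592, 0.2993, 0.1590]

0.2829 0.2662 0.1080 -0.1592 0.2993 0.1590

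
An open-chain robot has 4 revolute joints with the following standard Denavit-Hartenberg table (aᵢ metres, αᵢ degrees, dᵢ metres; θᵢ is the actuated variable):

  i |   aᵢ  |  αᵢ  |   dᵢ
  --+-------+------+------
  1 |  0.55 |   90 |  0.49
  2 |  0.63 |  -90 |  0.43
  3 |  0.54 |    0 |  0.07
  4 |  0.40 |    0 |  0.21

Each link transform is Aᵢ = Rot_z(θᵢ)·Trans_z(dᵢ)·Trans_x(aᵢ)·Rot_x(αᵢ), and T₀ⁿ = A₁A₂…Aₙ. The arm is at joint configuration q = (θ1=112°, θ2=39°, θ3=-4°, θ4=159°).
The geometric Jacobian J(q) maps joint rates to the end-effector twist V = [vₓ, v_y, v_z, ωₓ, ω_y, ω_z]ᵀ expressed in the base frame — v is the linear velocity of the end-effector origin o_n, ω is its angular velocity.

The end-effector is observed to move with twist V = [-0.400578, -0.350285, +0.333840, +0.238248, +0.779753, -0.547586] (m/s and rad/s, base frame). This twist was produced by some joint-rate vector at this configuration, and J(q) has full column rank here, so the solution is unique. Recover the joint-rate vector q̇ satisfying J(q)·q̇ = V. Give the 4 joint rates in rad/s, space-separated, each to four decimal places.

0.2350 0.5130 -0.1810 -0.8260

o_n = [-0.0978, 1.0393, 1.2149]
J₁: ẑ×o_n = [-1.0393, -0.0978, 0.0000], ω = ẑ
J2: z=[0.9272, 0.3746, 0.0000] o=[-0.2060, 0.5100, 0.4900] → [0.2716, -0.6721, 0.4503, 0.9272, 0.3746, 0.0000]
J3: z=[0.2357, -0.5835, 0.7771] o=[0.0092, 1.1250, 0.8865] → [-0.1251, -0.1607, -0.0827, 0.2357, -0.5835, 0.7771]
J4: z=[0.2357, -0.5835, 0.7771] o=[-0.0961, 1.4864, 1.2799] → [0.3853, 0.0140, -0.1064, 0.2357, -0.5835, 0.7771]
q̇ = J⁺·V = [0.2350, 0.5130, -0.1810, -0.8260]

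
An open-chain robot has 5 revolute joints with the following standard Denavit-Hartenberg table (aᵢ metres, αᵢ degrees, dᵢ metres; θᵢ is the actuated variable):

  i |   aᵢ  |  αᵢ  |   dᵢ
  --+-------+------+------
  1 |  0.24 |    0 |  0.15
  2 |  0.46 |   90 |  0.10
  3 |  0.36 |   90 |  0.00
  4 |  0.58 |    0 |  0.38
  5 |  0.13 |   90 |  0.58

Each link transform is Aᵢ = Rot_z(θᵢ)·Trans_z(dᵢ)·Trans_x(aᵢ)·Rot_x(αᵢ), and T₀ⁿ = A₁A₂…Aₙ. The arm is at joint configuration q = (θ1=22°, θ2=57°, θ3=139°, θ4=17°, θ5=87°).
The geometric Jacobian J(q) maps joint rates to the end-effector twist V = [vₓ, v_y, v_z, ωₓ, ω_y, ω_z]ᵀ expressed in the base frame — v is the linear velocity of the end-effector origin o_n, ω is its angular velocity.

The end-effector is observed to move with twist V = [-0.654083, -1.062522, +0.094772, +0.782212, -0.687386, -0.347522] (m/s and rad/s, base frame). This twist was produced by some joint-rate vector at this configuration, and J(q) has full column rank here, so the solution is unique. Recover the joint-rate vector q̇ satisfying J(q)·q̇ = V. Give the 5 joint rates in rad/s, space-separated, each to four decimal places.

0.3750 -0.1180 0.8990 -0.5530 -0.2480

o_n = [0.5936, 0.4490, 1.5540]
J₁: ẑ×o_n = [-0.4490, 0.5936, 0.0000], ω = ẑ
J2: z=[0.0000, 0.0000, 1.0000] o=[0.2225, 0.0899, 0.1500] → [-0.3591, 0.3710, 0.0000, 0.0000, 0.0000, 1.0000]
J3: z=[0.9816, -0.1908, 0.0000] o=[0.3103, 0.5415, 0.2500] → [-0.2488, -1.2800, -0.0367, 0.9816, -0.1908, 0.0000]
J4: z=[0.1252, 0.6440, 0.7547] o=[0.2585, 0.2748, 0.4862] → [0.5562, 0.1192, -0.1940, 0.1252, 0.6440, 0.7547]
J5: z=[0.1252, 0.6440, 0.7547] o=[0.3926, 0.0762, 1.1369] → [-0.0127, 0.0994, -0.0828, 0.1252, 0.6440, 0.7547]
q̇ = J⁺·V = [0.3750, -0.1180, 0.8990, -0.5530, -0.2480]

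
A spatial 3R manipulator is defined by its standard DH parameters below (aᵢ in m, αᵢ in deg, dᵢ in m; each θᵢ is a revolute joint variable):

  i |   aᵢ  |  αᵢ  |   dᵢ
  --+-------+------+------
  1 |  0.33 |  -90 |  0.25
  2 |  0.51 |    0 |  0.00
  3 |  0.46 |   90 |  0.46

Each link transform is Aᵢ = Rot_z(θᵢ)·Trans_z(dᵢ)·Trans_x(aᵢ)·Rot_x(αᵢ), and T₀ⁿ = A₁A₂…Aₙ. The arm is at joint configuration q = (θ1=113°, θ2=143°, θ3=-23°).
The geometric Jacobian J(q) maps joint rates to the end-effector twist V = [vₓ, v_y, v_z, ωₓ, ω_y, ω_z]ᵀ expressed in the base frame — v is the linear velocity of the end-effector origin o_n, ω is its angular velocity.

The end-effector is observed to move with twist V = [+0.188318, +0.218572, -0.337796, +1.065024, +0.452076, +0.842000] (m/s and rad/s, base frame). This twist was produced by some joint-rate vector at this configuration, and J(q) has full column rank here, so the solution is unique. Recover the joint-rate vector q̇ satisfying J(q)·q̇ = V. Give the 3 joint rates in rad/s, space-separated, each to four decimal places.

0.8420 -0.1760 -0.9810

o_n = [-0.3034, -0.4626, -0.4553]
J₁: ẑ×o_n = [0.4626, -0.3034, 0.0000], ω = ẑ
J2: z=[-0.9205, -0.3907, 0.0000] o=[-0.1289, 0.3038, 0.2500] → [0.2756, -0.6492, 0.6373, -0.9205, -0.3907, 0.0000]
J3: z=[-0.9205, -0.3907, 0.0000] o=[0.0302, -0.0712, -0.0569] → [0.1557, -0.3667, 0.2300, -0.9205, -0.3907, 0.0000]
q̇ = J⁺·V = [0.8420, -0.1760, -0.9810]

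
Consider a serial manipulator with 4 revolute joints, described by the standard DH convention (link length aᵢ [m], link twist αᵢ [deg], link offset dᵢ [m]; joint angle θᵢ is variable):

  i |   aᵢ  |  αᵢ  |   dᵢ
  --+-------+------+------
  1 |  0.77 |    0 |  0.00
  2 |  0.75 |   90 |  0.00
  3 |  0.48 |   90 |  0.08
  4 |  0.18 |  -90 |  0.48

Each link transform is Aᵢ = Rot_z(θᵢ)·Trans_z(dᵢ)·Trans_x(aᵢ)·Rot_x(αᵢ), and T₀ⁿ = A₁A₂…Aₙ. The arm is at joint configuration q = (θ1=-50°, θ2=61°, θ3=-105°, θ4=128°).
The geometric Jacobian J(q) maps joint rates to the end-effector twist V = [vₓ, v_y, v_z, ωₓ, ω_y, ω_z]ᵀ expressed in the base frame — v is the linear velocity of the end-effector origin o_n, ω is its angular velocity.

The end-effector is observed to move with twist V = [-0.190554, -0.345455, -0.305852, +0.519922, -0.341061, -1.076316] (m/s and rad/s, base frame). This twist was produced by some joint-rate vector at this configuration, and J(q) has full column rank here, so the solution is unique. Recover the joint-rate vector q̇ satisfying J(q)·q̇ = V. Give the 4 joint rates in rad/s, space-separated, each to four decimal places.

o_n = [0.7246, -0.7712, -0.2324]
J₁: ẑ×o_n = [0.7712, 0.7246, -0.0000], ω = ẑ
J2: z=[0.0000, 0.0000, 1.0000] o=[0.4949, -0.5899, 0.0000] → [0.1814, 0.2296, -0.0000, 0.0000, 0.0000, 1.0000]
J3: z=[0.1908, -0.9816, 0.0000] o=[1.2312, -0.4467, 0.0000] → [0.2281, 0.0443, -0.5592, 0.1908, -0.9816, 0.0000]
J4: z=[-0.9482, -0.1843, 0.2588] o=[1.1245, -0.5490, -0.4636] → [0.0149, 0.1158, 0.1370, -0.9482, -0.1843, 0.2588]
q̇ = J⁺·V = [-0.1850, -0.7720, 0.4340, -0.4610]

-0.1850 -0.7720 0.4340 -0.4610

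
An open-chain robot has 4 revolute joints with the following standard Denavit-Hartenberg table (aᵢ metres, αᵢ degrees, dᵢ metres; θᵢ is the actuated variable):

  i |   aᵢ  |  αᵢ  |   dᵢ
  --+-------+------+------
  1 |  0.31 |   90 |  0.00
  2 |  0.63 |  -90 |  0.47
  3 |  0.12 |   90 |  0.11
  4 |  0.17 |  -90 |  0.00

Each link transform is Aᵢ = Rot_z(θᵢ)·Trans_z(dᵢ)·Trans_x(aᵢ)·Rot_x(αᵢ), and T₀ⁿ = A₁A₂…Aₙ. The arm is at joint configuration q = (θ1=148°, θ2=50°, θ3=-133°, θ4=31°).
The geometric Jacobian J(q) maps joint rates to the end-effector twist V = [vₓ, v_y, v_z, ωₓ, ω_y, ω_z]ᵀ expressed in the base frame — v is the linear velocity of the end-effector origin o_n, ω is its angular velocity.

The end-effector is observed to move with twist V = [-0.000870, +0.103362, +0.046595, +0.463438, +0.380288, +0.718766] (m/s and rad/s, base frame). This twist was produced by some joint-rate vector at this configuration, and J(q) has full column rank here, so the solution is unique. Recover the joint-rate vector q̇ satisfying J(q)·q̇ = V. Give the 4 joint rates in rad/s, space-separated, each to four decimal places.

0.0960 0.2380 0.5470 -0.4840

o_n = [-0.0271, 0.8003, 0.4708]
J₁: ẑ×o_n = [-0.8003, -0.0271, 0.0000], ω = ẑ
J2: z=[0.5299, 0.8480, 0.0000] o=[-0.2629, 0.1643, 0.0000] → [0.3992, -0.2495, 0.1371, 0.5299, 0.8480, 0.0000]
J3: z=[0.6496, -0.4059, 0.6428] o=[-0.3573, 0.7775, 0.4826] → [-0.0099, 0.2199, 0.1489, 0.6496, -0.4059, 0.6428]
J4: z=[0.0373, -0.8275, -0.5602] o=[-0.1947, 0.7793, 0.4906] → [0.0282, -0.0931, 0.1394, 0.0373, -0.8275, -0.5602]
q̇ = J⁺·V = [0.0960, 0.2380, 0.5470, -0.4840]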